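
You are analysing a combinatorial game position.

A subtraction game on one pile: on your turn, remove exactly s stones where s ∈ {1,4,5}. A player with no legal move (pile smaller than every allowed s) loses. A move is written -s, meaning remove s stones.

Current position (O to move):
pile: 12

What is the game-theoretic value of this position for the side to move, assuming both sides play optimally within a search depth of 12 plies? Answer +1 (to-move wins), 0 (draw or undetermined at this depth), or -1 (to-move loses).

value(12, O) = +1

[12] O move#1: -1:-1/11, -4:+1/8*, -5:-1/7
[8] X move#2: -1:-1/7*, -4:-1/4, -5:-1/3
[7] O move#3: -1:-1/6, -4:-1/3, -5:+1/2*
[2] X move#4: -1:-1/1*
[1] O move#5: -1:+1/0*
[0] end (terminal -1, X#6); searched 12 to 12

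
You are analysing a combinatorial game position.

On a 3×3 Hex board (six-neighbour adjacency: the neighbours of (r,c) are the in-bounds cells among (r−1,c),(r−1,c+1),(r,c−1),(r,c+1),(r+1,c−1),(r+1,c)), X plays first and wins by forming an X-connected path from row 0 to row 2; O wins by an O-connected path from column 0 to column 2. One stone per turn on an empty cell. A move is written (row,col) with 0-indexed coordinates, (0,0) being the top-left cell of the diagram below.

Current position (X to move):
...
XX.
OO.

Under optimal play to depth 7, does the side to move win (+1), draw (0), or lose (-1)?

[.../XX./OO.] X move#1: (0,0):-1/X../XX./OO.*, (0,1):-1/.X./XX./OO., (0,2):-1/..X/XX./OO., (1,2):-1/.../XXX/OO., (2,2):-1/.../XX./OOX
[X../XX./OO.] O move#2: (0,1):+1/XO./XX./OO.*, (0,2):+1/X.O/XX./OO., (1,2):+1/X../XXO/OO., (2,2):+1/X../XX./OOO
[XO./XX./OO.] X move#3: (0,2):-1/XOX/XX./OO.*, (1,2):-1/XO./XXX/OO., (2,2):-1/XO./XX./OOX
[XOX/XX./OO.] O move#4: (1,2):+1/XOX/XXO/OO.*, (2,2):+1/XOX/XX./OOO
[XOX/XXO/OO.] end (terminal -1, X#5); searched .../XX./OO. to 7

value(.../XX./OO., X) = -1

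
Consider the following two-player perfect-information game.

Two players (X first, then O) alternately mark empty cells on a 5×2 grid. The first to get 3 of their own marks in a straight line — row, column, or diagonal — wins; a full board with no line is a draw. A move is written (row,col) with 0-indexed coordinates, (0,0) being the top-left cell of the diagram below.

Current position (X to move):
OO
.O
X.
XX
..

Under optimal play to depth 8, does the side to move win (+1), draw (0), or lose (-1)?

[OO/.O/X./XX/..] X move#1: (1,0):+1/OO/XO/X./XX/..*, (2,1):+1/OO/.O/XX/XX/.., (4,0):+1/OO/.O/X./XX/X., (4,1):-1/OO/.O/X./XX/.X
[OO/XO/X./XX/..] end (terminal -1, O#2); searched OO/.O/X./XX/.. to 8

value(OO/.O/X./XX/.., X) = +1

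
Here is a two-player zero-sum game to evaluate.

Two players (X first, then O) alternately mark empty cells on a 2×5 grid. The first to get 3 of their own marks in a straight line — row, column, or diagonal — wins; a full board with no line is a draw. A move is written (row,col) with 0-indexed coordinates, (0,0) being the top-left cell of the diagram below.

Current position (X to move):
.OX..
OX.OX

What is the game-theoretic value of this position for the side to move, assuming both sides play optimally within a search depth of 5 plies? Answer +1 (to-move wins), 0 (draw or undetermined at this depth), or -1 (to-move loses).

value(.OX../OX.OX, X) = 0

p1 X@[.OX../OX.OX]: (0,0)[XOX../OX.OX]+0* (0,3)[.OXX./OX.OX]+0 (0,4)[.OX.X/OX.OX]+0 (1,2)[.OX../OXXOX]+0
p2 O@[XOX../OX.OX]: (0,3)[XOXO./OX.OX]+0* (0,4)[XOX.O/OX.OX]+0 (1,2)[XOX../OXOOX]+0
p3 X@[XOXO./OX.OX]: (0,4)[XOXOX/OX.OX]+0* (1,2)[XOXO./OXXOX]+0
p4 O@[XOXOX/OX.OX]: (1,2)[XOXOX/OXOOX]+0*
p5 X@[XOXOX/OXOOX] terminal +0; root [.OX../OX.OX] d5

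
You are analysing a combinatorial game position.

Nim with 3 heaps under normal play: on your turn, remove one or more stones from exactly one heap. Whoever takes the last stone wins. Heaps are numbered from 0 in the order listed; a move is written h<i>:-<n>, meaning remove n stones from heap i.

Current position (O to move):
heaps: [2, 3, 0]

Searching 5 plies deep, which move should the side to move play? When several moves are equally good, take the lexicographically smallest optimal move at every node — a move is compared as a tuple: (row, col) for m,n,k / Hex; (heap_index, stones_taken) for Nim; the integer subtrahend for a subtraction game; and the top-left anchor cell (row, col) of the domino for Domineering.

O's best at [(2,3,0)]: h1:-1

p1 O@[(2,3,0)]: h0:-1[(1,3,0)]-1 h0:-2[(0,3,0)]-1 h1:-1[(2,2,0)]+1* h1:-2[(2,1,0)]-1 h1:-3[(2,0,0)]-1
p2 X@[(2,2,0)]: h0:-1[(1,2,0)]-1* h0:-2[(0,2,0)]-1 h1:-1[(2,1,0)]-1 h1:-2[(2,0,0)]-1
p3 O@[(1,2,0)]: h0:-1[(0,2,0)]-1 h1:-1[(1,1,0)]+1* h1:-2[(1,0,0)]-1
p4 X@[(1,1,0)]: h0:-1[(0,1,0)]-1* h1:-1[(1,0,0)]-1
p5 O@[(0,1,0)]: h1:-1[(0,0,0)]+1*
p6 X@[(0,0,0)] terminal -1; root [(2,3,0)] d5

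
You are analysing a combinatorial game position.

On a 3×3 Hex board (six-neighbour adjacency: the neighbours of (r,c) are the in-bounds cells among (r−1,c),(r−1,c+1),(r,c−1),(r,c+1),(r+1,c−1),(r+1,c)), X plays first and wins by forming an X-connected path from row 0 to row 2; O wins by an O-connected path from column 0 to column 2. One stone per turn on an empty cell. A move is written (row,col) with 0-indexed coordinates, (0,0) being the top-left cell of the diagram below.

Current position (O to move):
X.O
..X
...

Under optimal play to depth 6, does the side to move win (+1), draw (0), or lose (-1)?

ply 1, O at X.O/..X/... | (0,1)=-1→XOO/..X/...; (1,0)=+1→X.O/O.X/...*; (1,1)=+1→X.O/.OX/...; (2,0)=-1→X.O/..X/O..; (2,1)=-1→X.O/..X/.O.; (2,2)=-1→X.O/..X/..O
ply 2, X at X.O/O.X/... | (0,1)=-1→XXO/O.X/...*; (1,1)=-1→X.O/OXX/...; (2,0)=-1→X.O/O.X/X..; (2,1)=-1→X.O/O.X/.X.; (2,2)=-1→X.O/O.X/..X
ply 3, O at XXO/O.X/... | (1,1)=+1→XXO/OOX/...*; (2,0)=-1→XXO/O.X/O..; (2,1)=-1→XXO/O.X/.O.; (2,2)=-1→XXO/O.X/..O
ply 4: XXO/OOX/... is terminal -1 (X); from X.O/..X/... depth 6

value(X.O/..X/..., O) = +1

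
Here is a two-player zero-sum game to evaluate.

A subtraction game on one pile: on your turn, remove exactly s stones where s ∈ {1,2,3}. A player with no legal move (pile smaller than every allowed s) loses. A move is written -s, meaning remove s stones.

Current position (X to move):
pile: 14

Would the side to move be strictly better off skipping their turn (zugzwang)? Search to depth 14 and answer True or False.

ply 1, X at 14 | -1=-1→13; -2=+1→12*; -3=-1→11
ply 2, O at 12 | -1=-1→11*; -2=-1→10; -3=-1→9
ply 3, X at 11 | -1=-1→10; -2=-1→9; -3=+1→8*
ply 4, O at 8 | -1=-1→7*; -2=-1→6; -3=-1→5
ply 5, X at 7 | -1=-1→6; -2=-1→5; -3=+1→4*
ply 6, O at 4 | -1=-1→3*; -2=-1→2; -3=-1→1
ply 7, X at 3 | -1=-1→2; -2=-1→1; -3=+1→0*
ply 8: 0 is terminal -1 (O); from 14 depth 14
suppose X passes — search the same position with O to move:
pass> ply 1, O at 14 | -1=-1→13; -2=+1→12*; -3=-1→11
pass> ply 2, X at 12 | -1=-1→11*; -2=-1→10; -3=-1→9
pass> ply 3, O at 11 | -1=-1→10; -2=-1→9; -3=+1→8*
pass> ply 4, X at 8 | -1=-1→7*; -2=-1→6; -3=-1→5
pass> ply 5, O at 7 | -1=-1→6; -2=-1→5; -3=+1→4*
pass> ply 6, X at 4 | -1=-1→3*; -2=-1→2; -3=-1→1
pass> ply 7, O at 3 | -1=-1→2; -2=-1→1; -3=+1→0*
pass> ply 8: 0 is terminal -1 (X); from 14 depth 14
for X: play +1, pass -1

zugzwang(14, X) = False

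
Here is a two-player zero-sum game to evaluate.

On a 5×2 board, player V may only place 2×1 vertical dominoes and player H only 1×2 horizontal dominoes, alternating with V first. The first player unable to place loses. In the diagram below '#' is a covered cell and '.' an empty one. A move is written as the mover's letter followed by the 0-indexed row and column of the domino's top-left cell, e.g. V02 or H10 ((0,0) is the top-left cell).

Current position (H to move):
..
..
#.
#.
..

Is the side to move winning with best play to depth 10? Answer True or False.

ply 1, H at ../../#./#./.. | H00=+1→##/../#./#./..*; H10=+1→../##/#./#./..; H40=-1→../../#./#./##
ply 2, V at ##/../#./#./.. | V11=-1→##/.#/##/#./..*; V21=-1→##/../##/##/..; V31=-1→##/../#./##/.#
ply 3, H at ##/.#/##/#./.. | H40=+1→##/.#/##/#./##*
ply 4: ##/.#/##/#./## is terminal -1 (V); from ../../#./#./.. depth 10

H winning at [../../#./#./..]: True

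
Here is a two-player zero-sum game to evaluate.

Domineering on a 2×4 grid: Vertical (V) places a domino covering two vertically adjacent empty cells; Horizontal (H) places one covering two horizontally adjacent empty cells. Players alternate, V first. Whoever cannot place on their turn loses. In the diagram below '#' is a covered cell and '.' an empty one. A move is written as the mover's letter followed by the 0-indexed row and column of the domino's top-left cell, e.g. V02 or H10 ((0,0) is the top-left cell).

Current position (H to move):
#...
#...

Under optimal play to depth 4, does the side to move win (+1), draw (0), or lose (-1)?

value(#.../#..., H) = +1

p1 H@[#.../#...]: H01[###./#...]+1* H02[#.##/#...]+1 H11[#.../###.]+1 H12[#.../#.##]+1
p2 V@[###./#...]: V03[####/#..#]-1*
p3 H@[####/#..#]: H11[####/####]+1*
p4 V@[####/####] terminal -1; root [#.../#...] d4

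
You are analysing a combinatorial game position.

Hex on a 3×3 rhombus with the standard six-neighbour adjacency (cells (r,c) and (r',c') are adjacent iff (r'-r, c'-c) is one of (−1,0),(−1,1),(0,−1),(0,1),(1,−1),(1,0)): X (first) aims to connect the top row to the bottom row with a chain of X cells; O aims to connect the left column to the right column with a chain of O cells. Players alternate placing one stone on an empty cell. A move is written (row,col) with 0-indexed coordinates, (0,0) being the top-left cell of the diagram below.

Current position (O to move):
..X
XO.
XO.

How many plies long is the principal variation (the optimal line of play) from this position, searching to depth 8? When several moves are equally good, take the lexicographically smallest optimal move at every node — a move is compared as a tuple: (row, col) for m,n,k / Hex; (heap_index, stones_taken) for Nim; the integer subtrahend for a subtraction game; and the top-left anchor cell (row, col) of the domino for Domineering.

[..X/XO./XO.] O move#1: (0,0):-1/O.X/XO./XO.*, (0,1):-1/.OX/XO./XO., (1,2):-1/..X/XOO/XO., (2,2):-1/..X/XO./XOO
[O.X/XO./XO.] X move#2: (0,1):+1/OXX/XO./XO.*, (1,2):+1/O.X/XOX/XO., (2,2):+1/O.X/XO./XOX
[OXX/XO./XO.] end (terminal -1, O#3); searched ..X/XO./XO. to 8

PV length from [..X/XO./XO.]: 2 plies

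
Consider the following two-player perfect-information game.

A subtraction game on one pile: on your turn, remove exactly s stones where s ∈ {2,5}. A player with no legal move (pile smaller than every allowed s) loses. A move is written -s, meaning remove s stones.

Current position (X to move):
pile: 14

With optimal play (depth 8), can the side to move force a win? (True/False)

X winning at [14]: False

p1 X@[14]: -2[12]-1* -5[9]-1
p2 O@[12]: -2[10]-1 -5[7]+1*
p3 X@[7]: -2[5]-1* -5[2]-1
p4 O@[5]: -2[3]-1 -5[0]+1*
p5 X@[0] terminal -1; root [14] d8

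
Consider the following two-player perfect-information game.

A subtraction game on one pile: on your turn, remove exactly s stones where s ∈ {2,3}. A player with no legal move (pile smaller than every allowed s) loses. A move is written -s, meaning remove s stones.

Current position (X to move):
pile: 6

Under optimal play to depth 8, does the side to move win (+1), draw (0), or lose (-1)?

ply 1, X at 6 | -2=-1→4*; -3=-1→3
ply 2, O at 4 | -2=-1→2; -3=+1→1*
ply 3: 1 is terminal -1 (X); from 6 depth 8

value(6, X) = -1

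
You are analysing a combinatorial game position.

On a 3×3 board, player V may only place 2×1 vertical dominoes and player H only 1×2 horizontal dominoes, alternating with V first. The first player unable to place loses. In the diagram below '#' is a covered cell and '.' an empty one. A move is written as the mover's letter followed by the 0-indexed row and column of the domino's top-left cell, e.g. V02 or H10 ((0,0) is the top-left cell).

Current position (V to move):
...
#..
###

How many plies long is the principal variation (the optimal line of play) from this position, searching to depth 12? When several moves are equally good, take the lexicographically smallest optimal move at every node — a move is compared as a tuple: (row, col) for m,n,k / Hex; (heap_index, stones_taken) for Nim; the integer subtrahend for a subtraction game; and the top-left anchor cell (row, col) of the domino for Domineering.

PV length from [.../#../###]: 1 ply

p1 V@[.../#../###]: V01[.#./##./###]+1* V02[..#/#.#/###]-1
p2 H@[.#./##./###] terminal -1; root [.../#../###] d12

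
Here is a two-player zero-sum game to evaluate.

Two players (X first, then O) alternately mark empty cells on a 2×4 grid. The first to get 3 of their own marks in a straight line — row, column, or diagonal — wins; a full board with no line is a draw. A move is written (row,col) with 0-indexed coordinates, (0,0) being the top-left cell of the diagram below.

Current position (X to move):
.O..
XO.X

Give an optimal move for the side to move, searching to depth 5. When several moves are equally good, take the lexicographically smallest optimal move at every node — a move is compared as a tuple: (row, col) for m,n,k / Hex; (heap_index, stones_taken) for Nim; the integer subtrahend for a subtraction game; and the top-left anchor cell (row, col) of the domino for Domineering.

[.O../XO.X] X move#1: (0,0):+0/XO../XO.X*, (0,2):+0/.OX./XO.X, (0,3):+0/.O.X/XO.X, (1,2):-1/.O../XOXX
[XO../XO.X] O move#2: (0,2):+0/XOO./XO.X*, (0,3):+0/XO.O/XO.X, (1,2):+0/XO../XOOX
[XOO./XO.X] X move#3: (0,3):+0/XOOX/XO.X*, (1,2):-1/XOO./XOXX
[XOOX/XO.X] O move#4: (1,2):+0/XOOX/XOOX*
[XOOX/XOOX] end (terminal +0, X#5); searched .O../XO.X to 5

X's best at [.O../XO.X]: (0,0)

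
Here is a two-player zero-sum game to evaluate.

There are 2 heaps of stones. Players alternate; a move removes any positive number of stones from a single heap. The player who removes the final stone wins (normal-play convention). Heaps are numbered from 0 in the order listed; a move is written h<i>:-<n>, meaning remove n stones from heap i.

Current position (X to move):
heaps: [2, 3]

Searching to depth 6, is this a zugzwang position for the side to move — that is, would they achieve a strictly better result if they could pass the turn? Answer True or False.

zugzwang((2,3), X) = False

[(2,3)] X move#1: h0:-1:-1/(1,3), h0:-2:-1/(0,3), h1:-1:+1/(2,2)*, h1:-2:-1/(2,1), h1:-3:-1/(2,0)
[(2,2)] O move#2: h0:-1:-1/(1,2)*, h0:-2:-1/(0,2), h1:-1:-1/(2,1), h1:-2:-1/(2,0)
[(1,2)] X move#3: h0:-1:-1/(0,2), h1:-1:+1/(1,1)*, h1:-2:-1/(1,0)
[(1,1)] O move#4: h0:-1:-1/(0,1)*, h1:-1:-1/(1,0)
[(0,1)] X move#5: h1:-1:+1/(0,0)*
[(0,0)] end (terminal -1, O#6); searched (2,3) to 6
if X skipped the turn, O would face:
~ [(2,3)] O move#1: h0:-1:-1/(1,3), h0:-2:-1/(0,3), h1:-1:+1/(2,2)*, h1:-2:-1/(2,1), h1:-3:-1/(2,0)
~ [(2,2)] X move#2: h0:-1:-1/(1,2)*, h0:-2:-1/(0,2), h1:-1:-1/(2,1), h1:-2:-1/(2,0)
~ [(1,2)] O move#3: h0:-1:-1/(0,2), h1:-1:+1/(1,1)*, h1:-2:-1/(1,0)
~ [(1,1)] X move#4: h0:-1:-1/(0,1)*, h1:-1:-1/(1,0)
~ [(0,1)] O move#5: h1:-1:+1/(0,0)*
~ [(0,0)] end (terminal -1, X#6); searched (2,3) to 6
compare (X): move=+1 vs pass=-1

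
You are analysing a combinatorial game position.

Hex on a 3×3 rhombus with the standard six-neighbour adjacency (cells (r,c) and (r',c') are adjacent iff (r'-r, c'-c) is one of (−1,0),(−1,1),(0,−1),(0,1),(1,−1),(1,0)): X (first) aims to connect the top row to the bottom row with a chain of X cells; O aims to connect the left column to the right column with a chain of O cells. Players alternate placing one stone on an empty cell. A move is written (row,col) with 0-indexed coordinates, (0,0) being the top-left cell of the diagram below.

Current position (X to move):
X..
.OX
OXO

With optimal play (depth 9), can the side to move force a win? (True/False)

X winning at [X../.OX/OXO]: True

[X../.OX/OXO] X move#1: (0,1):-1/XX./.OX/OXO, (0,2):+1/X.X/.OX/OXO*, (1,0):-1/X../XOX/OXO
[X.X/.OX/OXO] end (terminal -1, O#2); searched X../.OX/OXO to 9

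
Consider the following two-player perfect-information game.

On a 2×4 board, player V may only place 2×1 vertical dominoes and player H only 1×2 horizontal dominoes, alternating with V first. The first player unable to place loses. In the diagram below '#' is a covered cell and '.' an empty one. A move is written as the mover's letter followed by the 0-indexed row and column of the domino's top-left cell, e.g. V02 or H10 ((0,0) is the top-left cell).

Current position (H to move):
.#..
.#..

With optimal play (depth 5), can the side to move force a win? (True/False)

H winning at [.#../.#..]: True

p1 H@[.#../.#..]: H02[.###/.#..]+1* H12[.#../.###]+1
p2 V@[.###/.#..]: V00[####/##..]-1*
p3 H@[####/##..]: H12[####/####]+1*
p4 V@[####/####] terminal -1; root [.#../.#..] d5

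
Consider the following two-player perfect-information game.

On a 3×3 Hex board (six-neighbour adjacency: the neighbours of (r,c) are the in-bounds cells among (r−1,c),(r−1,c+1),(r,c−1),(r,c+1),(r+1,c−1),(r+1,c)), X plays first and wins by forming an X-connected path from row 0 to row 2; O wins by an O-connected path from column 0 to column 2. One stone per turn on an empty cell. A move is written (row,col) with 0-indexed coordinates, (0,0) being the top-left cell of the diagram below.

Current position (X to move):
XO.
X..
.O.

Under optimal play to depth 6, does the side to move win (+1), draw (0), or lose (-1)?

ply 1, X at XO./X../.O. | (0,2)=-1→XOX/X../.O.; (1,1)=-1→XO./XX./.O.; (1,2)=+1→XO./X.X/.O.*; (2,0)=+1→XO./X../XO.; (2,2)=+1→XO./X../.OX
ply 2, O at XO./X.X/.O. | (0,2)=-1→XOO/X.X/.O.*; (1,1)=-1→XO./XOX/.O.; (2,0)=-1→XO./X.X/OO.; (2,2)=-1→XO./X.X/.OO
ply 3, X at XOO/X.X/.O. | (1,1)=+1→XOO/XXX/.O.*; (2,0)=+1→XOO/X.X/XO.; (2,2)=+1→XOO/X.X/.OX
ply 4, O at XOO/XXX/.O. | (2,0)=-1→XOO/XXX/OO.*; (2,2)=-1→XOO/XXX/.OO
ply 5, X at XOO/XXX/OO. | (2,2)=+1→XOO/XXX/OOX*
ply 6: XOO/XXX/OOX is terminal -1 (O); from XO./X../.O. depth 6

value(XO./X../.O., X) = +1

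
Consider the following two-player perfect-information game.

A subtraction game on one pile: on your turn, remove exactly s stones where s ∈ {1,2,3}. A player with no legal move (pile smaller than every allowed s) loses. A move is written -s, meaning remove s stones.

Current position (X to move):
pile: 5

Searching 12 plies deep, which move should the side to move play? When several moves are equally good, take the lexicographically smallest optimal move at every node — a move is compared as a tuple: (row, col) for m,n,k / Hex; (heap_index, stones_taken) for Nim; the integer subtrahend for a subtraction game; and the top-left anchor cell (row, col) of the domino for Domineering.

X's best at [5]: -1

[5] X move#1: -1:+1/4*, -2:-1/3, -3:-1/2
[4] O move#2: -1:-1/3*, -2:-1/2, -3:-1/1
[3] X move#3: -1:-1/2, -2:-1/1, -3:+1/0*
[0] end (terminal -1, O#4); searched 5 to 12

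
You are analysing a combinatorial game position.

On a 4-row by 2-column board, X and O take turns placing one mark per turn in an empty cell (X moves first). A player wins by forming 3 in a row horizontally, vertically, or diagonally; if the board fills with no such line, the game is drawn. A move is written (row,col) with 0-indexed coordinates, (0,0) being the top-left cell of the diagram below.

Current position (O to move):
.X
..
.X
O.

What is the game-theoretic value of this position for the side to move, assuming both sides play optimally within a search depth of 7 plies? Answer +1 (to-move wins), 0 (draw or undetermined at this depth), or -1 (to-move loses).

value(.X/../.X/O., O) = 0

ply 1, O at .X/../.X/O. | (0,0)=-1→OX/../.X/O.; (1,0)=-1→.X/O./.X/O.; (1,1)=+0→.X/.O/.X/O.*; (2,0)=-1→.X/../OX/O.; (3,1)=-1→.X/../.X/OO
ply 2, X at .X/.O/.X/O. | (0,0)=+0→XX/.O/.X/O.*; (1,0)=+0→.X/XO/.X/O.; (2,0)=+0→.X/.O/XX/O.; (3,1)=+0→.X/.O/.X/OX
ply 3, O at XX/.O/.X/O. | (1,0)=+0→XX/OO/.X/O.*; (2,0)=+0→XX/.O/OX/O.; (3,1)=+0→XX/.O/.X/OO
ply 4, X at XX/OO/.X/O. | (2,0)=+0→XX/OO/XX/O.*; (3,1)=-1→XX/OO/.X/OX
ply 5, O at XX/OO/XX/O. | (3,1)=+0→XX/OO/XX/OO*
ply 6: XX/OO/XX/OO is terminal +0 (X); from .X/../.X/O. depth 7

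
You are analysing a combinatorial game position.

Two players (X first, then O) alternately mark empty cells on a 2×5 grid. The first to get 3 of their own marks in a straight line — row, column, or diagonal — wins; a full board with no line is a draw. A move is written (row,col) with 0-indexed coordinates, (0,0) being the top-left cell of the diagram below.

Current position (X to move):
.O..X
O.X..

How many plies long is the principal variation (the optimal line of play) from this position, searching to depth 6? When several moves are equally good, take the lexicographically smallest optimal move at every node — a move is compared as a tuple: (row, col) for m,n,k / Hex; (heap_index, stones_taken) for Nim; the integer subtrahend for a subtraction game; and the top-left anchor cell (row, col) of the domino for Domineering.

PV length from [.O..X/O.X..]: 3 plies

[.O..X/O.X..] X move#1: (0,0):+0/XO..X/O.X.., (0,2):+1/.OX.X/O.X..*, (0,3):+0/.O.XX/O.X.., (1,1):+0/.O..X/OXX.., (1,3):+1/.O..X/O.XX., (1,4):+0/.O..X/O.X.X
[.OX.X/O.X..] O move#2: (0,0):-1/OOX.X/O.X..*, (0,3):-1/.OXOX/O.X.., (1,1):-1/.OX.X/OOX.., (1,3):-1/.OX.X/O.XO., (1,4):-1/.OX.X/O.X.O
[OOX.X/O.X..] X move#3: (0,3):+1/OOXXX/O.X..*, (1,1):+1/OOX.X/OXX.., (1,3):+1/OOX.X/O.XX., (1,4):+1/OOX.X/O.X.X
[OOXXX/O.X..] end (terminal -1, O#4); searched .O..X/O.X.. to 6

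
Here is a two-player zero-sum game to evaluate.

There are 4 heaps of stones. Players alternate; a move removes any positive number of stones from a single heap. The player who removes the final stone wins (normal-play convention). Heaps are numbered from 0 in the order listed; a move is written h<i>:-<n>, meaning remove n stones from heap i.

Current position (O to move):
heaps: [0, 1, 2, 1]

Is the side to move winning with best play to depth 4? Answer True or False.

O winning at [(0,1,2,1)]: True

p1 O@[(0,1,2,1)]: h1:-1[(0,0,2,1)]-1 h2:-1[(0,1,1,1)]-1 h2:-2[(0,1,0,1)]+1* h3:-1[(0,1,2,0)]-1
p2 X@[(0,1,0,1)]: h1:-1[(0,0,0,1)]-1* h3:-1[(0,1,0,0)]-1
p3 O@[(0,0,0,1)]: h3:-1[(0,0,0,0)]+1*
p4 X@[(0,0,0,0)] terminal -1; root [(0,1,2,1)] d4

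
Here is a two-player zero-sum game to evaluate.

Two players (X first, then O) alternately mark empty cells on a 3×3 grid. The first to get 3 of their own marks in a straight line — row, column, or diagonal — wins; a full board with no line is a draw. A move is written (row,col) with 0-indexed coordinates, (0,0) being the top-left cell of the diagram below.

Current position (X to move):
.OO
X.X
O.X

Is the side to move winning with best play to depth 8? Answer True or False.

[.OO/X.X/O.X] X move#1: (0,0):-1/XOO/X.X/O.X, (1,1):+1/.OO/XXX/O.X*, (2,1):-1/.OO/X.X/OXX
[.OO/XXX/O.X] end (terminal -1, O#2); searched .OO/X.X/O.X to 8

X winning at [.OO/X.X/O.X]: True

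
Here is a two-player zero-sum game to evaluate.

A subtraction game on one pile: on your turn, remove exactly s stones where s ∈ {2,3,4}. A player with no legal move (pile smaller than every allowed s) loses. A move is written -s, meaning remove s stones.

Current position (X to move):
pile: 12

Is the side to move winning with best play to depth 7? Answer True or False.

X winning at [12]: False

[12] X move#1: -2:-1/10*, -3:-1/9, -4:-1/8
[10] O move#2: -2:-1/8, -3:+1/7*, -4:+1/6
[7] X move#3: -2:-1/5*, -3:-1/4, -4:-1/3
[5] O move#4: -2:-1/3, -3:-1/2, -4:+1/1*
[1] end (terminal -1, X#5); searched 12 to 7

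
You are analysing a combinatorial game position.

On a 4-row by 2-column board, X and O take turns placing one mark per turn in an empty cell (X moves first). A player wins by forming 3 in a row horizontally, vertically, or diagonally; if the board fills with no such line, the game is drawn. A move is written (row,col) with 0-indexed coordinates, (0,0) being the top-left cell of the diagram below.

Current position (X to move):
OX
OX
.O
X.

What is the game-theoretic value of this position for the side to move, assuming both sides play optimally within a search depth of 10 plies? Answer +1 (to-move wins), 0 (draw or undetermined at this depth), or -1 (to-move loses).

value(OX/OX/.O/X., X) = 0

[OX/OX/.O/X.] X move#1: (2,0):+0/OX/OX/XO/X.*, (3,1):-1/OX/OX/.O/XX
[OX/OX/XO/X.] O move#2: (3,1):+0/OX/OX/XO/XO*
[OX/OX/XO/XO] end (terminal +0, X#3); searched OX/OX/.O/X. to 10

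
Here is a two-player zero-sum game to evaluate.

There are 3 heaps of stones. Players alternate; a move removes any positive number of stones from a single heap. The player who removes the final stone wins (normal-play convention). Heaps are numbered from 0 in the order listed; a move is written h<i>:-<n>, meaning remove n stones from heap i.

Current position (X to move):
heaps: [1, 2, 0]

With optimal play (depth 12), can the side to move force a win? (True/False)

X winning at [(1,2,0)]: True

[(1,2,0)] X move#1: h0:-1:-1/(0,2,0), h1:-1:+1/(1,1,0)*, h1:-2:-1/(1,0,0)
[(1,1,0)] O move#2: h0:-1:-1/(0,1,0)*, h1:-1:-1/(1,0,0)
[(0,1,0)] X move#3: h1:-1:+1/(0,0,0)*
[(0,0,0)] end (terminal -1, O#4); searched (1,2,0) to 12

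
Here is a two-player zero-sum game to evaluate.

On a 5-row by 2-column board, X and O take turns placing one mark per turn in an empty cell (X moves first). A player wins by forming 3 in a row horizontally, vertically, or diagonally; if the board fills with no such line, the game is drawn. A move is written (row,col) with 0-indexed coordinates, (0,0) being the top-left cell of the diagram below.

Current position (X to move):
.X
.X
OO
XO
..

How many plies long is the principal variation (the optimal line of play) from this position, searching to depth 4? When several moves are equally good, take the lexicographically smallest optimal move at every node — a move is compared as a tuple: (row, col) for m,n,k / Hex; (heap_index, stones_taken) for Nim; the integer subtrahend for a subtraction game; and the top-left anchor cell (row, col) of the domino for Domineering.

ply 1, X at .X/.X/OO/XO/.. | (0,0)=-1→XX/.X/OO/XO/..; (1,0)=-1→.X/XX/OO/XO/..; (4,0)=-1→.X/.X/OO/XO/X.; (4,1)=+0→.X/.X/OO/XO/.X*
ply 2, O at .X/.X/OO/XO/.X | (0,0)=+0→OX/.X/OO/XO/.X*; (1,0)=+0→.X/OX/OO/XO/.X; (4,0)=+0→.X/.X/OO/XO/OX
ply 3, X at OX/.X/OO/XO/.X | (1,0)=+0→OX/XX/OO/XO/.X*; (4,0)=-1→OX/.X/OO/XO/XX
ply 4, O at OX/XX/OO/XO/.X | (4,0)=+0→OX/XX/OO/XO/OX*
ply 5: OX/XX/OO/XO/OX is terminal +0 (X); from .X/.X/OO/XO/.. depth 4

PV length from [.X/.X/OO/XO/..]: 4 plies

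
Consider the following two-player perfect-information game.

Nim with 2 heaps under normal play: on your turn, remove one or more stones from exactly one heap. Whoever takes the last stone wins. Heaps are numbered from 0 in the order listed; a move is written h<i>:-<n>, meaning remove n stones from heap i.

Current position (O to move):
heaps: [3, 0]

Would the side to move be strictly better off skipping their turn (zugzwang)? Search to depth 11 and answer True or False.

p1 O@[(3,0)]: h0:-1[(2,0)]-1 h0:-2[(1,0)]-1 h0:-3[(0,0)]+1*
p2 X@[(0,0)] terminal -1; root [(3,0)] d11
if O skipped the turn, X would face:
~ p1 X@[(3,0)]: h0:-1[(2,0)]-1 h0:-2[(1,0)]-1 h0:-3[(0,0)]+1*
~ p2 O@[(0,0)] terminal -1; root [(3,0)] d11
compare (O): move=+1 vs pass=-1

zugzwang((3,0), O) = False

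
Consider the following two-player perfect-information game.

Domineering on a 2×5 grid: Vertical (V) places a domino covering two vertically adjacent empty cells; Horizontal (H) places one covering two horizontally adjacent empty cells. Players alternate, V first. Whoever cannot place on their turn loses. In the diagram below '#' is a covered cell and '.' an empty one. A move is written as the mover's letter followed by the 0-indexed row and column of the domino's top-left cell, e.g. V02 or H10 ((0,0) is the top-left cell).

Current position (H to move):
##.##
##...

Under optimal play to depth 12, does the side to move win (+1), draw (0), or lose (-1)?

value(##.##/##..., H) = +1

p1 H@[##.##/##...]: H12[##.##/####.]+1* H13[##.##/##.##]-1
p2 V@[##.##/####.] terminal -1; root [##.##/##...] d12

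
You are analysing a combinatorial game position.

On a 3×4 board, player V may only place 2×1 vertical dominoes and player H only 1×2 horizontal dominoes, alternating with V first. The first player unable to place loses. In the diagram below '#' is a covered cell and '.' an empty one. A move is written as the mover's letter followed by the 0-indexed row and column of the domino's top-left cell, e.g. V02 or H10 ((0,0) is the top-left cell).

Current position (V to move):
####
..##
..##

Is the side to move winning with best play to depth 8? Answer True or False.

V winning at [####/..##/..##]: True

[####/..##/..##] V move#1: V10:+1/####/#.##/#.##*, V11:+1/####/.###/.###
[####/#.##/#.##] end (terminal -1, H#2); searched ####/..##/..## to 8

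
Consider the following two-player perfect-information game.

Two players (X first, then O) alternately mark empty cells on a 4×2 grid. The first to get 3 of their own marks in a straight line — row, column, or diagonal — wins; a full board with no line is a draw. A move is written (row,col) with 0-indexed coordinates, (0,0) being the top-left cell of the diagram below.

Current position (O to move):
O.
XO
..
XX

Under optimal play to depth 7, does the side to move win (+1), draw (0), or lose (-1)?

value(O./XO/../XX, O) = 0

ply 1, O at O./XO/../XX | (0,1)=-1→OO/XO/../XX; (2,0)=+0→O./XO/O./XX*; (2,1)=-1→O./XO/.O/XX
ply 2, X at O./XO/O./XX | (0,1)=+0→OX/XO/O./XX*; (2,1)=+0→O./XO/OX/XX
ply 3, O at OX/XO/O./XX | (2,1)=+0→OX/XO/OO/XX*
ply 4: OX/XO/OO/XX is terminal +0 (X); from O./XO/../XX depth 7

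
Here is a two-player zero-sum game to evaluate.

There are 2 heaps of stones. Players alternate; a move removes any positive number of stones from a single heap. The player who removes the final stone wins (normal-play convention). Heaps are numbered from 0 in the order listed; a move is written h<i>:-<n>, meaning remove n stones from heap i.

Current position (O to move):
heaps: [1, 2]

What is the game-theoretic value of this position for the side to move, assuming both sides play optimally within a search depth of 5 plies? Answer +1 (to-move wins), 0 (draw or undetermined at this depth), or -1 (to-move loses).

[(1,2)] O move#1: h0:-1:-1/(0,2), h1:-1:+1/(1,1)*, h1:-2:-1/(1,0)
[(1,1)] X move#2: h0:-1:-1/(0,1)*, h1:-1:-1/(1,0)
[(0,1)] O move#3: h1:-1:+1/(0,0)*
[(0,0)] end (terminal -1, X#4); searched (1,2) to 5

value((1,2), O) = +1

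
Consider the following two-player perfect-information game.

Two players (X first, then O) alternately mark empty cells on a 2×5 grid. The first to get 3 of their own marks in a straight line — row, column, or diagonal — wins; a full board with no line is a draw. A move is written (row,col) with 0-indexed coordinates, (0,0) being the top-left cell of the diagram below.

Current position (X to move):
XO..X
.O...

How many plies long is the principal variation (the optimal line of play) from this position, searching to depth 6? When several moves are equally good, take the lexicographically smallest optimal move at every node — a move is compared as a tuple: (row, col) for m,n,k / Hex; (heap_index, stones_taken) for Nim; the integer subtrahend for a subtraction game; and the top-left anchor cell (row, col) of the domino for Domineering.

ply 1, X at XO..X/.O... | (0,2)=+0→XOX.X/.O...*; (0,3)=+0→XO.XX/.O...; (1,0)=+0→XO..X/XO...; (1,2)=+0→XO..X/.OX..; (1,3)=+0→XO..X/.O.X.; (1,4)=-1→XO..X/.O..X
ply 2, O at XOX.X/.O... | (0,3)=+0→XOXOX/.O...*; (1,0)=-1→XOX.X/OO...; (1,2)=-1→XOX.X/.OO..; (1,3)=-1→XOX.X/.O.O.; (1,4)=-1→XOX.X/.O..O
ply 3, X at XOXOX/.O... | (1,0)=+0→XOXOX/XO...*; (1,2)=+0→XOXOX/.OX..; (1,3)=+0→XOXOX/.O.X.; (1,4)=-1→XOXOX/.O..X
ply 4, O at XOXOX/XO... | (1,2)=+0→XOXOX/XOO..*; (1,3)=+0→XOXOX/XO.O.; (1,4)=+0→XOXOX/XO..O
ply 5, X at XOXOX/XOO.. | (1,3)=+0→XOXOX/XOOX.*; (1,4)=-1→XOXOX/XOO.X
ply 6, O at XOXOX/XOOX. | (1,4)=+0→XOXOX/XOOXO*
ply 7: XOXOX/XOOXO is terminal +0 (X); from XO..X/.O... depth 6

PV length from [XO..X/.O...]: 6 plies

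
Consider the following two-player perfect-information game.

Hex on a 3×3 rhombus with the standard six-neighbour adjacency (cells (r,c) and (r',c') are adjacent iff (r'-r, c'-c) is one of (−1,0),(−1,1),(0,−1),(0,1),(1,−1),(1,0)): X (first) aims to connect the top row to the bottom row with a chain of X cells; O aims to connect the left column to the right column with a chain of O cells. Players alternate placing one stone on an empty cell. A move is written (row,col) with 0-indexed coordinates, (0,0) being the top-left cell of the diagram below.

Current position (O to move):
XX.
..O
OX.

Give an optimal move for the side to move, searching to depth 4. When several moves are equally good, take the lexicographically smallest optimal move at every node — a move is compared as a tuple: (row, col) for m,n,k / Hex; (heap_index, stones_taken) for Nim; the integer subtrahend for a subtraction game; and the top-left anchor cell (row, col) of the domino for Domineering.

O's best at [XX./..O/OX.]: (1,1)

[XX./..O/OX.] O move#1: (0,2):-1/XXO/..O/OX., (1,0):-1/XX./O.O/OX., (1,1):+1/XX./.OO/OX.*, (2,2):-1/XX./..O/OXO
[XX./.OO/OX.] end (terminal -1, X#2); searched XX./..O/OX. to 4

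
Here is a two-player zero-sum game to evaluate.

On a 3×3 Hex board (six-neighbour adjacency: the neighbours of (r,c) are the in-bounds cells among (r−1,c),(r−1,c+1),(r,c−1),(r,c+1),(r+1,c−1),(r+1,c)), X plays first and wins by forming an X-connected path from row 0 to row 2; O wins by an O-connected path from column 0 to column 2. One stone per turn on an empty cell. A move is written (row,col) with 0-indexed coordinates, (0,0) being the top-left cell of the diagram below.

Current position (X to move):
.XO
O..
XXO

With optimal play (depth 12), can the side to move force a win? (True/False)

p1 X@[.XO/O../XXO]: (0,0)[XXO/O../XXO]-1 (1,1)[.XO/OX./XXO]+1* (1,2)[.XO/O.X/XXO]-1
p2 O@[.XO/OX./XXO] terminal -1; root [.XO/O../XXO] d12

X winning at [.XO/O../XXO]: True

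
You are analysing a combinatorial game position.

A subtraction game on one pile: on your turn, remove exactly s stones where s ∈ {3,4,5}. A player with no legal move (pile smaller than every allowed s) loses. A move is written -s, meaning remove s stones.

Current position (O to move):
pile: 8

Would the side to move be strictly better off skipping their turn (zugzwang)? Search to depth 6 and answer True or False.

p1 O@[8]: -3[5]-1* -4[4]-1 -5[3]-1
p2 X@[5]: -3[2]+1* -4[1]+1 -5[0]+1
p3 O@[2] terminal -1; root [8] d6
suppose O passes — search the same position with X to move:
pass> p1 X@[8]: -3[5]-1* -4[4]-1 -5[3]-1
pass> p2 O@[5]: -3[2]+1* -4[1]+1 -5[0]+1
pass> p3 X@[2] terminal -1; root [8] d6
for O: play -1, pass +1

zugzwang(8, O) = True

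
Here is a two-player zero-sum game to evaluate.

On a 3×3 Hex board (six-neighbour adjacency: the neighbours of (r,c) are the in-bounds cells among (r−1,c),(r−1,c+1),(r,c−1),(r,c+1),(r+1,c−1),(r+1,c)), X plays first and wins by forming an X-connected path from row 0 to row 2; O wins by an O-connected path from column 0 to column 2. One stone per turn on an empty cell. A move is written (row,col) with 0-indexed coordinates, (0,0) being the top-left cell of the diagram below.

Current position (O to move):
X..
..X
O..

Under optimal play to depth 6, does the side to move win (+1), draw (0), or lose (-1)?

value(X../..X/O.., O) = -1

ply 1, O at X../..X/O.. | (0,1)=-1→XO./..X/O..*; (0,2)=-1→X.O/..X/O..; (1,0)=-1→X../O.X/O..; (1,1)=-1→X../.OX/O..; (2,1)=-1→X../..X/OO.; (2,2)=-1→X../..X/O.O
ply 2, X at XO./..X/O.. | (0,2)=+1→XOX/..X/O..*; (1,0)=+1→XO./X.X/O..; (1,1)=+1→XO./.XX/O..; (2,1)=-1→XO./..X/OX.; (2,2)=-1→XO./..X/O.X
ply 3, O at XOX/..X/O.. | (1,0)=-1→XOX/O.X/O..*; (1,1)=-1→XOX/.OX/O..; (2,1)=-1→XOX/..X/OO.; (2,2)=-1→XOX/..X/O.O
ply 4, X at XOX/O.X/O.. | (1,1)=+1→XOX/OXX/O..*; (2,1)=+1→XOX/O.X/OX.; (2,2)=+1→XOX/O.X/O.X
ply 5, O at XOX/OXX/O.. | (2,1)=-1→XOX/OXX/OO.*; (2,2)=-1→XOX/OXX/O.O
ply 6, X at XOX/OXX/OO. | (2,2)=+1→XOX/OXX/OOX*
ply 7: XOX/OXX/OOX is terminal -1 (O); from X../..X/O.. depth 6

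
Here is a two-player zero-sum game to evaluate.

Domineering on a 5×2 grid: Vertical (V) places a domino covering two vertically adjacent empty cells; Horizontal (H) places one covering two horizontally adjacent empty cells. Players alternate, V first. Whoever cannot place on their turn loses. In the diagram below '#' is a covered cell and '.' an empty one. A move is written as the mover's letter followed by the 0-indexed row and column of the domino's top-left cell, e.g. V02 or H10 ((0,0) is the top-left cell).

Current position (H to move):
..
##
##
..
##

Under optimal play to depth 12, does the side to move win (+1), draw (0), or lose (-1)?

[../##/##/../##] H move#1: H00:+1/##/##/##/../##*, H30:+1/../##/##/##/##
[##/##/##/../##] end (terminal -1, V#2); searched ../##/##/../## to 12

value(../##/##/../##, H) = +1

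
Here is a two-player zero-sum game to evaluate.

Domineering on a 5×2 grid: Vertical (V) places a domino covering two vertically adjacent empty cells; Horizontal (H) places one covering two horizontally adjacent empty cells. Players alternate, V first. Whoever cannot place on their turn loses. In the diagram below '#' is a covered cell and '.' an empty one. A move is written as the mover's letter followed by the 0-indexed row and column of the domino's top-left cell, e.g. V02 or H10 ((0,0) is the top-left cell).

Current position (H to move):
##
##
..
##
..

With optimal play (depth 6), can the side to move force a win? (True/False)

H winning at [##/##/../##/..]: True

ply 1, H at ##/##/../##/.. | H20=+1→##/##/##/##/..*; H40=+1→##/##/../##/##
ply 2: ##/##/##/##/.. is terminal -1 (V); from ##/##/../##/.. depth 6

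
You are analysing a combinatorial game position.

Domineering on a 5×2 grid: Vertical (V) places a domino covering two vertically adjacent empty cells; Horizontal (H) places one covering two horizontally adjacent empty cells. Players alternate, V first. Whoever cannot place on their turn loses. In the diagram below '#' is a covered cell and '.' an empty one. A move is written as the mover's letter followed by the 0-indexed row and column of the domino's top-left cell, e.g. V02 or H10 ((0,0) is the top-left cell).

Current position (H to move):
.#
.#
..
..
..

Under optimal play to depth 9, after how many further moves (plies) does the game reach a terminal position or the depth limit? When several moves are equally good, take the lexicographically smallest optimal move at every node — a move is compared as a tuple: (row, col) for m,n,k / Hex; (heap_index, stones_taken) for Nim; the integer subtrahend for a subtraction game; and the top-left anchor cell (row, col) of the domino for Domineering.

PV length from [.#/.#/../../..]: 3 plies

ply 1, H at .#/.#/../../.. | H20=-1→.#/.#/##/../..; H30=+1→.#/.#/../##/..*; H40=-1→.#/.#/../../##
ply 2, V at .#/.#/../##/.. | V00=-1→##/##/../##/..*; V10=-1→.#/##/#./##/..
ply 3, H at ##/##/../##/.. | H20=+1→##/##/##/##/..*; H40=+1→##/##/../##/##
ply 4: ##/##/##/##/.. is terminal -1 (V); from .#/.#/../../.. depth 9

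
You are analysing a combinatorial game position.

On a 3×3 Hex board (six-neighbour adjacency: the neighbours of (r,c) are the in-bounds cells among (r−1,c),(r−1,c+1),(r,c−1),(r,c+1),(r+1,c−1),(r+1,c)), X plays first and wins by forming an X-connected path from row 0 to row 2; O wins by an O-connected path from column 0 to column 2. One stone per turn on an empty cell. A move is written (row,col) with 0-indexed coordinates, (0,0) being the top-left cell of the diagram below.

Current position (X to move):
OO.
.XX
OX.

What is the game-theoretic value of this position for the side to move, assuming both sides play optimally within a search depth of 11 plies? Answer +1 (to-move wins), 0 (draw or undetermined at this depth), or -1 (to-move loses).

ply 1, X at OO./.XX/OX. | (0,2)=+1→OOX/.XX/OX.*; (1,0)=-1→OO./XXX/OX.; (2,2)=-1→OO./.XX/OXX
ply 2: OOX/.XX/OX. is terminal -1 (O); from OO./.XX/OX. depth 11

value(OO./.XX/OX., X) = +1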